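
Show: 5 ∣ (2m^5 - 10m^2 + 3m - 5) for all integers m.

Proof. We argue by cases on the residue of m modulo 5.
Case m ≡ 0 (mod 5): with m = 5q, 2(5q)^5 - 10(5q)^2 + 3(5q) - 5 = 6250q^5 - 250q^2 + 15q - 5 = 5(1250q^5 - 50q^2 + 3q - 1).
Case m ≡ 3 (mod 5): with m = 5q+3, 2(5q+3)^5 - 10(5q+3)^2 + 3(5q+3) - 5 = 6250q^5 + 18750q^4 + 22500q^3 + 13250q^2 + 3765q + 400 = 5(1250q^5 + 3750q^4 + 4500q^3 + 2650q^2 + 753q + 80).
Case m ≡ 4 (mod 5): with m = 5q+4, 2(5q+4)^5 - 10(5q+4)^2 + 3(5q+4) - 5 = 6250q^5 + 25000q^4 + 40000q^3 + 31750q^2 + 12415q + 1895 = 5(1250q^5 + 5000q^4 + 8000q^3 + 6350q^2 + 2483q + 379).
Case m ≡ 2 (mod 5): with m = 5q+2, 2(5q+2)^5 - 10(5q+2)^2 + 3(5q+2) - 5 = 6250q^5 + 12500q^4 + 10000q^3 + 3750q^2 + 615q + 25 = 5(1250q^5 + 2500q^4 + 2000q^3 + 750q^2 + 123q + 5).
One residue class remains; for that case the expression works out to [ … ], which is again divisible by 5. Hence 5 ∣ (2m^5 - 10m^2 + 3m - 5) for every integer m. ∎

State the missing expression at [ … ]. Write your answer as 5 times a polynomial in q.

5(1250q^5 + 1250q^4 + 500q^3 + 50q^2 - 7q - 2)

Only m ≡ 1 (mod 5) is unaccounted for. Put m = 5q+1:
2(5q+1)^5 - 10(5q+1)^2 + 3(5q+1) - 5 expands to 6250q^5 + 6250q^4 + 2500q^3 + 250q^2 - 35q - 10,
and factoring out 5 leaves 5(1250q^5 + 1250q^4 + 500q^3 + 50q^2 - 7q - 2).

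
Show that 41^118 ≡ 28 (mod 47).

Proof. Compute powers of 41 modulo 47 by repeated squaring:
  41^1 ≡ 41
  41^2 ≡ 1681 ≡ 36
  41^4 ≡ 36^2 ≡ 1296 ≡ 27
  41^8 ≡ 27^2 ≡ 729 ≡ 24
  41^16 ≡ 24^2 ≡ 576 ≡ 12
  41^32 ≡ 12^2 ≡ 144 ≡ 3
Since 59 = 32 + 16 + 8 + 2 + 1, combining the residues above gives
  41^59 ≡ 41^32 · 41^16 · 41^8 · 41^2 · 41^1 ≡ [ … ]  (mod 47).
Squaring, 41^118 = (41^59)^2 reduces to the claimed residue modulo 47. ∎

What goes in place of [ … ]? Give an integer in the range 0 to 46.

13

Multiply the listed residues: 3 · 12 · 24 · 36 · 41 = 36 → 864 → 31104 → 1275264.
Reducing modulo 47: 1275264 = 27133·47 + 13, so 41^59 ≡ 13.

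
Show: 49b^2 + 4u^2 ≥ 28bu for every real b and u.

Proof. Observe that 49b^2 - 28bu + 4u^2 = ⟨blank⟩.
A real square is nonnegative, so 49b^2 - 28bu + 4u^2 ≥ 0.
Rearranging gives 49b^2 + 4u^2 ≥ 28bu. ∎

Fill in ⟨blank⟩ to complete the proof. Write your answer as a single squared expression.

The leading and trailing coefficients are 7^2 and 2^2, and 28 = 2·7·2, so the trinomial is (7b - 2u)^2.
Hence 49b^2 - 28bu + 4u^2 ≥ 0.

(7b - 2u)^2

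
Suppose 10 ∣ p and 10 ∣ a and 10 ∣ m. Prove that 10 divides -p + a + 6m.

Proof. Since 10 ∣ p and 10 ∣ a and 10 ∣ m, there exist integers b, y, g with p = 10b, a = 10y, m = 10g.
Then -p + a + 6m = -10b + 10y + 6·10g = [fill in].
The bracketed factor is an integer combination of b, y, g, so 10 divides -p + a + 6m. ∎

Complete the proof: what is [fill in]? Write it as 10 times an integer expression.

10(-b + 6g + y)

Each term has a factor of 10: -10b + 10y + 6·10g = 10·(-b + 6g + y).
Since -b + 6g + y is an integer, 10 ∣ (-p + a + 6m).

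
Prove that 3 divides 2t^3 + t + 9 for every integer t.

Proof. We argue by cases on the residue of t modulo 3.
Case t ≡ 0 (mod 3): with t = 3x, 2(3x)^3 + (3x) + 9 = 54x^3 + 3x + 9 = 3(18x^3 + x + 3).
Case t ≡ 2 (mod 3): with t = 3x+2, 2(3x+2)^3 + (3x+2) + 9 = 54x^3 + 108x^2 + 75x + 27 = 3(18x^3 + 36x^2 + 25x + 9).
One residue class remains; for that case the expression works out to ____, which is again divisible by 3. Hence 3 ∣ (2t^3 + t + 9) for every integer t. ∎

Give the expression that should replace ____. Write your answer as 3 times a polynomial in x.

3(18x^3 + 18x^2 + 7x + 4)

The residues treated are {0, 2}, so the missing case is t ≡ 1 (mod 3); write t = 3x+1.
Then 2(3x+1)^3 + (3x+1) + 9 = 54x^3 + 54x^2 + 21x + 12 = 3(18x^3 + 18x^2 + 7x + 4).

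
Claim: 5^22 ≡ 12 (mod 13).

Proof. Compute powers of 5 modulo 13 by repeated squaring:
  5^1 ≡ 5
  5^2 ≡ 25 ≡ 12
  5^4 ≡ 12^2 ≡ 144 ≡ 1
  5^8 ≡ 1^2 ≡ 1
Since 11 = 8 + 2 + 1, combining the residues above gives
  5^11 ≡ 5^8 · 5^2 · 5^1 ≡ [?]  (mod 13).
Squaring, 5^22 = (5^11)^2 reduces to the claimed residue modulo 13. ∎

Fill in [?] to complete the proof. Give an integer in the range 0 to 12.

8

Multiply the listed residues: 1 · 12 · 5 = 12 → 60.
Reducing modulo 13: 60 = 4·13 + 8, so 5^11 ≡ 8.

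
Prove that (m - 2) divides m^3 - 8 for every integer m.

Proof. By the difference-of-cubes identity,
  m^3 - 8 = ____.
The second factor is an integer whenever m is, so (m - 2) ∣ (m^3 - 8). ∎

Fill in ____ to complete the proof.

Polynomial division of m^3 - 8 by m - 2 leaves remainder 0 and quotient m^2 + 2m + 4.
Hence m^3 - 8 = (m - 2)(m^2 + 2m + 4).

(m - 2)(m^2 + 2m + 4)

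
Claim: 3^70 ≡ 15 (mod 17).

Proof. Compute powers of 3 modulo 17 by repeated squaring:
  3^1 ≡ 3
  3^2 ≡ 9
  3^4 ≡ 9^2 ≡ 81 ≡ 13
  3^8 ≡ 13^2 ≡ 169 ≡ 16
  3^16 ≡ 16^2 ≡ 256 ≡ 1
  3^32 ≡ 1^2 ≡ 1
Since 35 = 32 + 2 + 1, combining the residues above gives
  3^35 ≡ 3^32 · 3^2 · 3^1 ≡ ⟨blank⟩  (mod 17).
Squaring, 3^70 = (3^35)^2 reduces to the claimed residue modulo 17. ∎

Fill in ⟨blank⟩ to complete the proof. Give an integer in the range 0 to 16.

3^32 · 3^2 · 3^1 ≡ 1 · 9 · 3 = 27.
27 mod 17 = 10, so 3^35 ≡ 10 (mod 17).

10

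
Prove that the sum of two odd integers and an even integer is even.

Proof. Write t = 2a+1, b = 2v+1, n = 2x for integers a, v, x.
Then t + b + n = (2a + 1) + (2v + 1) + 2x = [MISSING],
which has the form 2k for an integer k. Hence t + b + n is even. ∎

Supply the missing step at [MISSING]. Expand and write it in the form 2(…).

2(a + v + x + 1)

(2a + 1) + (2v + 1) + 2x = 2a + 2v + 2x + 2
= 2(a + v + x + 1).
Since a + v + x + 1 is an integer, the sum is of the form 2k for an integer k.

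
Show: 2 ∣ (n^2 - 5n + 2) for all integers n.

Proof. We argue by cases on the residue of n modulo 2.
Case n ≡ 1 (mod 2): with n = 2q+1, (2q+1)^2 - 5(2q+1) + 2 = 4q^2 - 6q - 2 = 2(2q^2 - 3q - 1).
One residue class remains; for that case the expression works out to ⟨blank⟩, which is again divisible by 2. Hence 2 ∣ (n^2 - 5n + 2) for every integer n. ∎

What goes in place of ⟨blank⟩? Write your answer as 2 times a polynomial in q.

The residues treated are {1}, so the missing case is n ≡ 0 (mod 2); write n = 2q.
Then (2q)^2 - 5(2q) + 2 = 4q^2 - 10q + 2 = 2(2q^2 - 5q + 1).

2(2q^2 - 5q + 1)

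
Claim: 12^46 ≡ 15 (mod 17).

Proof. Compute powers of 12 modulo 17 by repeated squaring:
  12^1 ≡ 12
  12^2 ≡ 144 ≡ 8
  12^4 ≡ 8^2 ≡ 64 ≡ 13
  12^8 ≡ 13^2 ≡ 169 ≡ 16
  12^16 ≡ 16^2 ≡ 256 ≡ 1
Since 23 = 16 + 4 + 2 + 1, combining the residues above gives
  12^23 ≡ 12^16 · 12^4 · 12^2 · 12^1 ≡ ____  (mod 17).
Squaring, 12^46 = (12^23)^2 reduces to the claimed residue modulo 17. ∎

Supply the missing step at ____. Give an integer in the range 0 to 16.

7

Multiply the listed residues: 1 · 13 · 8 · 12 = 13 → 104 → 1248.
Reducing modulo 17: 1248 = 73·17 + 7, so 12^23 ≡ 7.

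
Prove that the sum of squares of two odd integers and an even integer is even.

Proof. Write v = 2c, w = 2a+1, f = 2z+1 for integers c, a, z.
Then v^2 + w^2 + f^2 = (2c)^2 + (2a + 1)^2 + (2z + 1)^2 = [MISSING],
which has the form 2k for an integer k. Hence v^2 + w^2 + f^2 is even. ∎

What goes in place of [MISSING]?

(2c)^2 + (2a + 1)^2 + (2z + 1)^2 = 4a^2 + 4a + 4c^2 + 4z^2 + 4z + 2
= 2(2a^2 + 2a + 2c^2 + 2z^2 + 2z + 1).
Since 2a^2 + 2a + 2c^2 + 2z^2 + 2z + 1 is an integer, the sum of squares is of the form 2k for an integer k.

2(2a^2 + 2a + 2c^2 + 2z^2 + 2z + 1)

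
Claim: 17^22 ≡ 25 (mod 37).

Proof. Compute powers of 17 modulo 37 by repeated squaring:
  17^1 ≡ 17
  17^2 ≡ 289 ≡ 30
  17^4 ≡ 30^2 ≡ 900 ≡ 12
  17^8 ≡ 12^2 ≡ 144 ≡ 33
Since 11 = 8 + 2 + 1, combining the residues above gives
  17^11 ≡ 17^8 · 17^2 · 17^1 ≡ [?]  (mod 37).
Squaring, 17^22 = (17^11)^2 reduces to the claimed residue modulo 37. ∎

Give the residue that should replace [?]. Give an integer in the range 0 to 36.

17^8 · 17^2 · 17^1 ≡ 33 · 30 · 17 = 16830.
16830 mod 37 = 32, so 17^11 ≡ 32 (mod 37).

32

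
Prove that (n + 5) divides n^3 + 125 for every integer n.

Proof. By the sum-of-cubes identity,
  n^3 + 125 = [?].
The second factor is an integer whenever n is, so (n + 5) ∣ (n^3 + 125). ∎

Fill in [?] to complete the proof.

(n + 5)(n^2 - 5n + 25)

a^3 + b^3 = (a + b)(a^2 - ab + b^2). With a = n, b = 5:
n^3 + 125 = (n + 5)(n^2 - 5n + 25).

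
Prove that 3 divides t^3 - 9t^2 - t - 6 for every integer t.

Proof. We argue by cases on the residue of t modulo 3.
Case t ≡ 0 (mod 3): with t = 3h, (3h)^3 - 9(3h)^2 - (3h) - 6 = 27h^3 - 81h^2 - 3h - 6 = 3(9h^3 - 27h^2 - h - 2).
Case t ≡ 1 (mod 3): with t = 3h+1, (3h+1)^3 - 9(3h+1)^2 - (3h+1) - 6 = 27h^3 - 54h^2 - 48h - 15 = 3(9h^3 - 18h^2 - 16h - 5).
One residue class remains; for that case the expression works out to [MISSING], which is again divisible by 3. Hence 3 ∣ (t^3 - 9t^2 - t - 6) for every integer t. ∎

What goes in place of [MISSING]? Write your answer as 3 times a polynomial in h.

The residues treated are {0, 1}, so the missing case is t ≡ 2 (mod 3); write t = 3h+2.
Then (3h+2)^3 - 9(3h+2)^2 - (3h+2) - 6 = 27h^3 - 27h^2 - 75h - 36 = 3(9h^3 - 9h^2 - 25h - 12).

3(9h^3 - 9h^2 - 25h - 12)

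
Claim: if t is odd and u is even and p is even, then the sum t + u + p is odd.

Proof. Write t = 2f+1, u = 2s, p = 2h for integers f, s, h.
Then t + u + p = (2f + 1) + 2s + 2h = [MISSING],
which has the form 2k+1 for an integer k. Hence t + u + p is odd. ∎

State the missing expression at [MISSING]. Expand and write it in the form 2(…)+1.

(2f + 1) + 2s + 2h = 2f + 2h + 2s + 1
= 2(f + h + s) + 1.
Since f + h + s is an integer, the sum is of the form 2k+1 for an integer k.

2(f + h + s) + 1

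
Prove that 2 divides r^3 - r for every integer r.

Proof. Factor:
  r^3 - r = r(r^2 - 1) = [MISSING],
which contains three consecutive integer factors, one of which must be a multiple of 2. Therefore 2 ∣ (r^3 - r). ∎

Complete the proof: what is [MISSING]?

r(r^2 - 1) = r(r - 1)(r + 1) = (r - 1)r(r + 1).
These three factors are consecutive integers, so their product is divisible by 2.

(r - 1)r(r + 1)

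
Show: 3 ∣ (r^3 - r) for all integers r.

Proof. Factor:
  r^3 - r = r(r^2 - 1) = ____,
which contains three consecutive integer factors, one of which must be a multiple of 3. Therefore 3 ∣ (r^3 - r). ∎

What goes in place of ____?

(r - 1)r(r + 1)

r(r^2 - 1) = r(r - 1)(r + 1) = (r - 1)r(r + 1).
These three factors are consecutive integers, so their product is divisible by 3.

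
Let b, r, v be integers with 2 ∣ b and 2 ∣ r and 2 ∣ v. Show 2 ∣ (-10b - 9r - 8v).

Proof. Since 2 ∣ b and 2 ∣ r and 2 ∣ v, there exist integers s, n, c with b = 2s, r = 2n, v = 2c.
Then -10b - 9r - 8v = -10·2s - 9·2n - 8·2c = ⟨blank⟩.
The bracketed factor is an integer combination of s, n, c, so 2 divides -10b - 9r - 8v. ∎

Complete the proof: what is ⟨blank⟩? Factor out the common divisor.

Each term has a factor of 2: -10·2s - 9·2n - 8·2c = 2·(-8c - 9n - 10s).
Since -8c - 9n - 10s is an integer, 2 ∣ (-10b - 9r - 8v).

2(-8c - 9n - 10s)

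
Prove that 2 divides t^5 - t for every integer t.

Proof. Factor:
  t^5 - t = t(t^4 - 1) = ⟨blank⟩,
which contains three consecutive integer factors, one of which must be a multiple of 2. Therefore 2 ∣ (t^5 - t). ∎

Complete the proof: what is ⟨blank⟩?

(t - 1)t(t + 1)(t^2 + 1)

t^4 - 1 = (t^2 - 1)(t^2 + 1), and t^2 - 1 = (t-1)(t+1).
So t(t^4 - 1) = (t - 1)t(t + 1)(t^2 + 1).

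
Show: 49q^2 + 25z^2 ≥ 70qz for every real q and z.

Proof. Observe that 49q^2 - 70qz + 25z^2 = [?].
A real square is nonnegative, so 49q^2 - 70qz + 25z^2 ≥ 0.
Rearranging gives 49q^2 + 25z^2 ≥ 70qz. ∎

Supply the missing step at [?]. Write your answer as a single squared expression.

(7q - 5z)^2

The leading and trailing coefficients are 7^2 and 5^2, and 70 = 2·7·5, so the trinomial is (7q - 5z)^2.
Hence 49q^2 - 70qz + 25z^2 ≥ 0.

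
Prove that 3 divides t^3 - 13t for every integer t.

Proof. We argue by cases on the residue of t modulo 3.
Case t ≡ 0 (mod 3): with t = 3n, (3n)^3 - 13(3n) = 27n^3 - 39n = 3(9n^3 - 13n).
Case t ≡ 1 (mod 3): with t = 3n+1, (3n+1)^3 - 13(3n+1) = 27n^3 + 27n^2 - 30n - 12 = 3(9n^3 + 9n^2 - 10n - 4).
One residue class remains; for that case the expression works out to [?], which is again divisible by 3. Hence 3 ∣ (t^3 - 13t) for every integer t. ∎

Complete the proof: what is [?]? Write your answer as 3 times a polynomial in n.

Only t ≡ 2 (mod 3) is unaccounted for. Put t = 3n+2:
(3n+2)^3 - 13(3n+2) expands to 27n^3 + 54n^2 - 3n - 18,
and factoring out 3 leaves 3(9n^3 + 18n^2 - n - 6).

3(9n^3 + 18n^2 - n - 6)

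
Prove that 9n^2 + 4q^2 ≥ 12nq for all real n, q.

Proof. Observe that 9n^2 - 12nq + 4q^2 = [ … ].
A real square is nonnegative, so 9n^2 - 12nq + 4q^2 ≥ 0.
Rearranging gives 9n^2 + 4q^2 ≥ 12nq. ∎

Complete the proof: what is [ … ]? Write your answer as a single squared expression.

The leading and trailing coefficients are 3^2 and 2^2, and 12 = 2·3·2, so the trinomial is (3n - 2q)^2.
Hence 9n^2 - 12nq + 4q^2 ≥ 0.

(3n - 2q)^2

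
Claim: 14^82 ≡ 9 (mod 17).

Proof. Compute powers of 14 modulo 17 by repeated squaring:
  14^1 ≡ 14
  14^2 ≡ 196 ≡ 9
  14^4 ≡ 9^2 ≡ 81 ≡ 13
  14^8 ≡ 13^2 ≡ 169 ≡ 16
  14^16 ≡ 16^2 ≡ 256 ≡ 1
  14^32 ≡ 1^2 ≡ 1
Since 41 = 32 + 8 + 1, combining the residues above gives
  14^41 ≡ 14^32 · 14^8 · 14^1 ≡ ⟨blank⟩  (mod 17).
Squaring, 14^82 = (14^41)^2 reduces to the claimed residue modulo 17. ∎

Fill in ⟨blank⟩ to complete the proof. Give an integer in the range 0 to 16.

14^32 · 14^8 · 14^1 ≡ 1 · 16 · 14 = 224.
224 mod 17 = 3, so 14^41 ≡ 3 (mod 17).

3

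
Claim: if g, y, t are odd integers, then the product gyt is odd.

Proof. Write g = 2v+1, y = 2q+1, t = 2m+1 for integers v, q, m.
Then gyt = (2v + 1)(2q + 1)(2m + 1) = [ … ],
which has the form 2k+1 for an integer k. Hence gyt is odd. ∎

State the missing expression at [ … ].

(2v + 1)(2q + 1)(2m + 1) = 8mqv + 4mq + 4mv + 2m + 4qv + 2q + 2v + 1
= 2(4mqv + 2mq + 2mv + m + 2qv + q + v) + 1.
Since 4mqv + 2mq + 2mv + m + 2qv + q + v is an integer, the product is of the form 2k+1 for an integer k.

2(4mqv + 2mq + 2mv + m + 2qv + q + v) + 1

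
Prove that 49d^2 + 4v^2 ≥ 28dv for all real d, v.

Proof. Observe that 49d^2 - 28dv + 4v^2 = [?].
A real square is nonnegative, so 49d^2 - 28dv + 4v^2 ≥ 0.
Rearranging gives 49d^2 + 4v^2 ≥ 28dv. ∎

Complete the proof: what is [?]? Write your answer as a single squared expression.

49d^2 - 28dv + 4v^2 is a perfect-square trinomial: the outer terms are (7d)^2 and (2v)^2, and the cross term is -2·7d·2v.
So 49d^2 - 28dv + 4v^2 = (7d - 2v)^2 ≥ 0.

(7d - 2v)^2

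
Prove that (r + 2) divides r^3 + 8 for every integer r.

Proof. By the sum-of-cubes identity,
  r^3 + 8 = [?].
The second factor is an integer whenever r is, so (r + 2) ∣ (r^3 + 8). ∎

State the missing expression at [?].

(r + 2)(r^2 - 2r + 4)

a^3 + b^3 = (a + b)(a^2 - ab + b^2). With a = r, b = 2:
r^3 + 8 = (r + 2)(r^2 - 2r + 4).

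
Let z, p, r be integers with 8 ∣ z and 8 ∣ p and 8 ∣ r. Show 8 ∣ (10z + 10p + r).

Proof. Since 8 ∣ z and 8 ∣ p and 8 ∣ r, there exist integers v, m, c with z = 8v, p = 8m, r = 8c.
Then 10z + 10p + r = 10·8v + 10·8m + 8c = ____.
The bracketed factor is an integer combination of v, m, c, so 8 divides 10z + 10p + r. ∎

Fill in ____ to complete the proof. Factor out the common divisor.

Each term has a factor of 8: 10·8v + 10·8m + 8c = 8·(c + 10m + 10v).
Since c + 10m + 10v is an integer, 8 ∣ (10z + 10p + r).

8(c + 10m + 10v)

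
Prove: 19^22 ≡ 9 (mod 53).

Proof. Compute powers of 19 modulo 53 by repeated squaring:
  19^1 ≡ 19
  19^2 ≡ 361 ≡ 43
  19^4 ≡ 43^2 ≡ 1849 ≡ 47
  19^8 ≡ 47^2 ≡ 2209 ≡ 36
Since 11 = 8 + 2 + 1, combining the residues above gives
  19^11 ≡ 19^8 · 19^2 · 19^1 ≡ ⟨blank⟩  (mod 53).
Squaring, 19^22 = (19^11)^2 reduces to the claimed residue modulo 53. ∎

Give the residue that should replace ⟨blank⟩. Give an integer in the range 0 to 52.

50

19^8 · 19^2 · 19^1 ≡ 36 · 43 · 19 = 29412.
29412 mod 53 = 50, so 19^11 ≡ 50 (mod 53).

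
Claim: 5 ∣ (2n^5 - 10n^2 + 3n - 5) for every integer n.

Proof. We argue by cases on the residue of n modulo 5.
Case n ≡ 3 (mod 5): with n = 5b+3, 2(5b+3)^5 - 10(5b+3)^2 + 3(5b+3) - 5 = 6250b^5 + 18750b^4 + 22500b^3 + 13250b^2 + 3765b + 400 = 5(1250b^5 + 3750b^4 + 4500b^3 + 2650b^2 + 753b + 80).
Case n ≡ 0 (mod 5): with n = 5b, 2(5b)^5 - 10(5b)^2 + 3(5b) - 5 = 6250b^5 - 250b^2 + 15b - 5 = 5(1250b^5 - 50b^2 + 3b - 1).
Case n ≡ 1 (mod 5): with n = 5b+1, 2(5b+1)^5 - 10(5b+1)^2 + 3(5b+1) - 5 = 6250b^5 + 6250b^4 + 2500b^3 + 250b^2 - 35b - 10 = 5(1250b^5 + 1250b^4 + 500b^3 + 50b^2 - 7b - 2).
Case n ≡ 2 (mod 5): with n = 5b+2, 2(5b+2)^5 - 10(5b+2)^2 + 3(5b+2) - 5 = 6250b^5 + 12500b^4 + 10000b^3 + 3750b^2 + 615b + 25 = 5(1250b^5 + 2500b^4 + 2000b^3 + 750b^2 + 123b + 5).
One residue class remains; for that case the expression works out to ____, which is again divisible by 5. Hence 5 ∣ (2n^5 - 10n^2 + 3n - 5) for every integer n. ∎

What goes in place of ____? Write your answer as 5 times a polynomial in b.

Only n ≡ 4 (mod 5) is unaccounted for. Put n = 5b+4:
2(5b+4)^5 - 10(5b+4)^2 + 3(5b+4) - 5 expands to 6250b^5 + 25000b^4 + 40000b^3 + 31750b^2 + 12415b + 1895,
and factoring out 5 leaves 5(1250b^5 + 5000b^4 + 8000b^3 + 6350b^2 + 2483b + 379).

5(1250b^5 + 5000b^4 + 8000b^3 + 6350b^2 + 2483b + 379)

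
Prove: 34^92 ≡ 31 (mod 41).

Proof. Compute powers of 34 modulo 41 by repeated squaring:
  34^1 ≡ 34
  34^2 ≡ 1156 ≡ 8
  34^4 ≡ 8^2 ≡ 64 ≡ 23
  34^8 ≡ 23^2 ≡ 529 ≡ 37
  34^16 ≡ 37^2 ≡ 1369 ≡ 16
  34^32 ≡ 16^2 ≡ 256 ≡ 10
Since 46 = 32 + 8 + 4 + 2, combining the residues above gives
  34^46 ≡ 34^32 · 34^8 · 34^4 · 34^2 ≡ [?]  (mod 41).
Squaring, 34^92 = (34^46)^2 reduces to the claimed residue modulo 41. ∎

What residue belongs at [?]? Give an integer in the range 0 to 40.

Multiply the listed residues: 10 · 37 · 23 · 8 = 370 → 8510 → 68080.
Reducing modulo 41: 68080 = 1660·41 + 20, so 34^46 ≡ 20.

20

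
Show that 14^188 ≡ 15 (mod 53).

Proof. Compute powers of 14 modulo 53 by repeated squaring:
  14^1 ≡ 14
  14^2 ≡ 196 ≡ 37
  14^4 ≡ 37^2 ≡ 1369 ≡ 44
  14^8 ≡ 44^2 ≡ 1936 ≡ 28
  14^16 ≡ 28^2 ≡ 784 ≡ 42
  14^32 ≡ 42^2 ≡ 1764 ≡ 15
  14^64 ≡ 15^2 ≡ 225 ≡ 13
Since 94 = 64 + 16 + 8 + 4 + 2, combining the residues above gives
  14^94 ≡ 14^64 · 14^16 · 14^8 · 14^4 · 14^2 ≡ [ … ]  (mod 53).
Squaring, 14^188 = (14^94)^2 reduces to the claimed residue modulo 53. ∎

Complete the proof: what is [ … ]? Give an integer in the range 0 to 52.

Multiply the listed residues: 13 · 42 · 28 · 44 · 37 = 546 → 15288 → 672672 → 24888864.
Reducing modulo 53: 24888864 = 469601·53 + 11, so 14^94 ≡ 11.

11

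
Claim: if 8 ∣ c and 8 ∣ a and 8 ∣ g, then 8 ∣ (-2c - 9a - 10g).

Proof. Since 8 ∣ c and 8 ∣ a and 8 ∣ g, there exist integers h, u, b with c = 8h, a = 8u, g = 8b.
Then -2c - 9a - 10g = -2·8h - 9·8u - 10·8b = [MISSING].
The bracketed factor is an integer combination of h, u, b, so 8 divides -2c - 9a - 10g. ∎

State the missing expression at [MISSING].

Each term has a factor of 8: -2·8h - 9·8u - 10·8b = 8·(-10b - 2h - 9u).
Since -10b - 2h - 9u is an integer, 8 ∣ (-2c - 9a - 10g).

8(-10b - 2h - 9u)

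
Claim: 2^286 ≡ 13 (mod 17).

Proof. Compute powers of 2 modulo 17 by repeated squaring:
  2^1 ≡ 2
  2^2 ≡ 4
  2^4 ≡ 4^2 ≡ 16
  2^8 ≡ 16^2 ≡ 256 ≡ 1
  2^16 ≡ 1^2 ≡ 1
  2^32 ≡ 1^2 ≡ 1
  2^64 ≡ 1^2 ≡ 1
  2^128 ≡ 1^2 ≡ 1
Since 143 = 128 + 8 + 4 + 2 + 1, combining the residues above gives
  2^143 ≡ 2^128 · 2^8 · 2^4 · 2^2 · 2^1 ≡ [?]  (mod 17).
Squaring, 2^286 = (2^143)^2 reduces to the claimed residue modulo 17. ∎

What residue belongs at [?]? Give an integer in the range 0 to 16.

9

Multiply the listed residues: 1 · 1 · 16 · 4 · 2 = 1 → 16 → 64 → 128.
Reducing modulo 17: 128 = 7·17 + 9, so 2^143 ≡ 9.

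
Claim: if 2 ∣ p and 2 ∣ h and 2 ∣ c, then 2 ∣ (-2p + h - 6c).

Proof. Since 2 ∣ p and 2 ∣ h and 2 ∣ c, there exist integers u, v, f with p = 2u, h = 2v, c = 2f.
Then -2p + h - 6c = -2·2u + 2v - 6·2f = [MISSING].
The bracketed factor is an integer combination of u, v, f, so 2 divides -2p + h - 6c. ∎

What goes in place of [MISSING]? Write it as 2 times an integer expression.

Each term has a factor of 2: -2·2u + 2v - 6·2f = 2·(-6f - 2u + v).
Since -6f - 2u + v is an integer, 2 ∣ (-2p + h - 6c).

2(-6f - 2u + v)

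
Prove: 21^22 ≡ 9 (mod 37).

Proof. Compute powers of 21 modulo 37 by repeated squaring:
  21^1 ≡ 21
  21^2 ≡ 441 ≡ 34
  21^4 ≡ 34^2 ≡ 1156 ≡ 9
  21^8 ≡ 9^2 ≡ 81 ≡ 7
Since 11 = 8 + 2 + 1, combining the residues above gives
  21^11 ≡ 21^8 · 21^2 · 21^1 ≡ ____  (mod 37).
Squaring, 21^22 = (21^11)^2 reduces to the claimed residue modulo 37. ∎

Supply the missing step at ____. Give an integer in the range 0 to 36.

Multiply the listed residues: 7 · 34 · 21 = 238 → 4998.
Reducing modulo 37: 4998 = 135·37 + 3, so 21^11 ≡ 3.

3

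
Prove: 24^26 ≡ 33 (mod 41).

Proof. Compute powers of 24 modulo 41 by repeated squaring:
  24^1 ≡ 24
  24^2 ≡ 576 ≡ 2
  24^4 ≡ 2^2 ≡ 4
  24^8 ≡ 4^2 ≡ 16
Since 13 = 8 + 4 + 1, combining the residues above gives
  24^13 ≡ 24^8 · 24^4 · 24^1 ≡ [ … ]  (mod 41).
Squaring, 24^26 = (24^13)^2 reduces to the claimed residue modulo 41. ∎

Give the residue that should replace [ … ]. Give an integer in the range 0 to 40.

19

Multiply the listed residues: 16 · 4 · 24 = 64 → 1536.
Reducing modulo 41: 1536 = 37·41 + 19, so 24^13 ≡ 19.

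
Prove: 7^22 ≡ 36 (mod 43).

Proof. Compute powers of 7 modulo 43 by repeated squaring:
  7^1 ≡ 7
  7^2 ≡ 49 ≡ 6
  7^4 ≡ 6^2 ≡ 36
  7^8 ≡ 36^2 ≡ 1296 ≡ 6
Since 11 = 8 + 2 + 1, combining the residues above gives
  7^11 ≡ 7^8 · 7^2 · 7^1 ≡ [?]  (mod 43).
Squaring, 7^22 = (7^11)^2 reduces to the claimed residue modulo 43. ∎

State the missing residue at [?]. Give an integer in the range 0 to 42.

37

Multiply the listed residues: 6 · 6 · 7 = 36 → 252.
Reducing modulo 43: 252 = 5·43 + 37, so 7^11 ≡ 37.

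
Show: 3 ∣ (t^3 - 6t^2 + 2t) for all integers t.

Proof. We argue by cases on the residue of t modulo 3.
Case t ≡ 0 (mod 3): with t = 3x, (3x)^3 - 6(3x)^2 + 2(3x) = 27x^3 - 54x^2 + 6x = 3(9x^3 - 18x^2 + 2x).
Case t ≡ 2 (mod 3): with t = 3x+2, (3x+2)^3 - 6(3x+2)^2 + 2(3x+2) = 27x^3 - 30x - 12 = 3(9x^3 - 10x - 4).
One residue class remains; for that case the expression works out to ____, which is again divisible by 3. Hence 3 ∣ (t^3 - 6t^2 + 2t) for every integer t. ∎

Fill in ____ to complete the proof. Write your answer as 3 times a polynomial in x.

3(9x^3 - 9x^2 - 7x - 1)

Only t ≡ 1 (mod 3) is unaccounted for. Put t = 3x+1:
(3x+1)^3 - 6(3x+1)^2 + 2(3x+1) expands to 27x^3 - 27x^2 - 21x - 3,
and factoring out 3 leaves 3(9x^3 - 9x^2 - 7x - 1).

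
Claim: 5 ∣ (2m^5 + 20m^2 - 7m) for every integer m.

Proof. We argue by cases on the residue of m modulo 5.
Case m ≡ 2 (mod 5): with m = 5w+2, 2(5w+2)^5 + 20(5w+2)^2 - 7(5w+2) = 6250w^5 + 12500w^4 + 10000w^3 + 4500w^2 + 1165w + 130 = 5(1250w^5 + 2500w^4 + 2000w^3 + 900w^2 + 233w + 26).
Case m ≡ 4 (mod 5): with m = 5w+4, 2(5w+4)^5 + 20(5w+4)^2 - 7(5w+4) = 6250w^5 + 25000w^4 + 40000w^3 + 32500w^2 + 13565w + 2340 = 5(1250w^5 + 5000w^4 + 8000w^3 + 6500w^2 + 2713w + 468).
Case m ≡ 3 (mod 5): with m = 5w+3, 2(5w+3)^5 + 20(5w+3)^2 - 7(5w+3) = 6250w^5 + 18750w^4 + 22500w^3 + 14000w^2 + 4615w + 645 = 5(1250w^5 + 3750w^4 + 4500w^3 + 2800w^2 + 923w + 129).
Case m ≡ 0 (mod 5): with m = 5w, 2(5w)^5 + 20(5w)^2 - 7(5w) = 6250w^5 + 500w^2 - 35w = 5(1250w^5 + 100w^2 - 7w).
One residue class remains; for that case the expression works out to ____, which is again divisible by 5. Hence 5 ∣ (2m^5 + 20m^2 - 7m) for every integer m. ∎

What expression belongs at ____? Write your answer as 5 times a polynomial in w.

5(1250w^5 + 1250w^4 + 500w^3 + 200w^2 + 43w + 3)

The residues treated are {2, 4, 3, 0}, so the missing case is m ≡ 1 (mod 5); write m = 5w+1.
Then 2(5w+1)^5 + 20(5w+1)^2 - 7(5w+1) = 6250w^5 + 6250w^4 + 2500w^3 + 1000w^2 + 215w + 15 = 5(1250w^5 + 1250w^4 + 500w^3 + 200w^2 + 43w + 3).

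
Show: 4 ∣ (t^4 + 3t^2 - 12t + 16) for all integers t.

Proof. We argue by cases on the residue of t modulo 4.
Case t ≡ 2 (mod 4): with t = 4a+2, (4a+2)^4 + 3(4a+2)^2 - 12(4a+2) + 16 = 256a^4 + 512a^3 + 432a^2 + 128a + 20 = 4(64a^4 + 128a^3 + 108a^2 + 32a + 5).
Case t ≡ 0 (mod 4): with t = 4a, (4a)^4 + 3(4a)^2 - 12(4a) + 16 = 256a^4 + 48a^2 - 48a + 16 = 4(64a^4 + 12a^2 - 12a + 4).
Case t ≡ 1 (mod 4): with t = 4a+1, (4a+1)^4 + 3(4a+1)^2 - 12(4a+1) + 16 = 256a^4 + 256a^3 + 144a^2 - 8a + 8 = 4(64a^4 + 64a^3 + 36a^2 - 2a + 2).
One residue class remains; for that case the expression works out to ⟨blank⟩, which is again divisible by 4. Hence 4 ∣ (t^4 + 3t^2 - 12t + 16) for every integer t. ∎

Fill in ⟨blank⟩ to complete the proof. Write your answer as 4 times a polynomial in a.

The residues treated are {2, 0, 1}, so the missing case is t ≡ 3 (mod 4); write t = 4a+3.
Then (4a+3)^4 + 3(4a+3)^2 - 12(4a+3) + 16 = 256a^4 + 768a^3 + 912a^2 + 456a + 88 = 4(64a^4 + 192a^3 + 228a^2 + 114a + 22).

4(64a^4 + 192a^3 + 228a^2 + 114a + 22)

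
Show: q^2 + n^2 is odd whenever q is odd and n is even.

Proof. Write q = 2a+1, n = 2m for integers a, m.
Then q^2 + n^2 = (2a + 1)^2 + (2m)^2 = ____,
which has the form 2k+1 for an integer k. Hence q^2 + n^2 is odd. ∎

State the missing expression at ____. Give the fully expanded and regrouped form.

2(2a^2 + 2a + 2m^2) + 1

Expanding: (2a + 1)^2 + (2m)^2 = 4a^2 + 4a + 4m^2 + 1.
Every term except the constant is even, so this is 2(2a^2 + 2a + 2m^2) + 1,
and 2a^2 + 2a + 2m^2 ∈ ℤ gives the required form.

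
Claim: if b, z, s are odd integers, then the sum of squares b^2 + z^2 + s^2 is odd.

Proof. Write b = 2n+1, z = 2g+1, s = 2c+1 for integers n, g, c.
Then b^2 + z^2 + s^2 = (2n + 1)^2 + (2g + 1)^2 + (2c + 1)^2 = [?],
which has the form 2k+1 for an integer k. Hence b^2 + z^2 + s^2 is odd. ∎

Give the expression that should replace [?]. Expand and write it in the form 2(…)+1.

Expanding: (2n + 1)^2 + (2g + 1)^2 + (2c + 1)^2 = 4c^2 + 4c + 4g^2 + 4g + 4n^2 + 4n + 3.
Every term except the constant is even, so this is 2(2c^2 + 2c + 2g^2 + 2g + 2n^2 + 2n + 1) + 1,
and 2c^2 + 2c + 2g^2 + 2g + 2n^2 + 2n + 1 ∈ ℤ gives the required form.

2(2c^2 + 2c + 2g^2 + 2g + 2n^2 + 2n + 1) + 1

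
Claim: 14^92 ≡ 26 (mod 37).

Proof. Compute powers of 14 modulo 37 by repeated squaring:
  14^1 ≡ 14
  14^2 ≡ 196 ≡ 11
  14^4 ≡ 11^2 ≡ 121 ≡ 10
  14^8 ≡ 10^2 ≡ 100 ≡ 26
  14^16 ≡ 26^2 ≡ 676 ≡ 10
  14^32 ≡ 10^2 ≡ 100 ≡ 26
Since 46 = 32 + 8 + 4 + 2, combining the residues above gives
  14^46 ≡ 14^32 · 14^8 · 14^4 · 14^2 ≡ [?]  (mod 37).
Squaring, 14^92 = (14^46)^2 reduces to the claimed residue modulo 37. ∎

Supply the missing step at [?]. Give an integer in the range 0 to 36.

Multiply the listed residues: 26 · 26 · 10 · 11 = 676 → 6760 → 74360.
Reducing modulo 37: 74360 = 2009·37 + 27, so 14^46 ≡ 27.

27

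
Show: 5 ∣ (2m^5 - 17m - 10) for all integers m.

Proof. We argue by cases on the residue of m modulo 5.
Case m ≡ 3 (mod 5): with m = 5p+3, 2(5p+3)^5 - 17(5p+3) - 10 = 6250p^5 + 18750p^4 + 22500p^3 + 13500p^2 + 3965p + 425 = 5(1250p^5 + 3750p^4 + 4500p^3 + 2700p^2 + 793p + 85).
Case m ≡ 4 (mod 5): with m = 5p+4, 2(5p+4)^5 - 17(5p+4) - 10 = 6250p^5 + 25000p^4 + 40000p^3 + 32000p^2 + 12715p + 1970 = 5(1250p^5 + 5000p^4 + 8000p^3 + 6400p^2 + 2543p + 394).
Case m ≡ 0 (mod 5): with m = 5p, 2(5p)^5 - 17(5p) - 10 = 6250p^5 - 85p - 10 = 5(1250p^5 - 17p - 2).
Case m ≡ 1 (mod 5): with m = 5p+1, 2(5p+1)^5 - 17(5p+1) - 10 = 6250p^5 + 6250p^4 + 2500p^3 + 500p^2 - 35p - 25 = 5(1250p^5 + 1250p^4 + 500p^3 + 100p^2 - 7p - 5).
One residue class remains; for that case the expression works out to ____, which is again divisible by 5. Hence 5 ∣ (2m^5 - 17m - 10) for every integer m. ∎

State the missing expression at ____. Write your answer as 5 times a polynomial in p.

5(1250p^5 + 2500p^4 + 2000p^3 + 800p^2 + 143p + 4)

The residues treated are {3, 4, 0, 1}, so the missing case is m ≡ 2 (mod 5); write m = 5p+2.
Then 2(5p+2)^5 - 17(5p+2) - 10 = 6250p^5 + 12500p^4 + 10000p^3 + 4000p^2 + 715p + 20 = 5(1250p^5 + 2500p^4 + 2000p^3 + 800p^2 + 143p + 4).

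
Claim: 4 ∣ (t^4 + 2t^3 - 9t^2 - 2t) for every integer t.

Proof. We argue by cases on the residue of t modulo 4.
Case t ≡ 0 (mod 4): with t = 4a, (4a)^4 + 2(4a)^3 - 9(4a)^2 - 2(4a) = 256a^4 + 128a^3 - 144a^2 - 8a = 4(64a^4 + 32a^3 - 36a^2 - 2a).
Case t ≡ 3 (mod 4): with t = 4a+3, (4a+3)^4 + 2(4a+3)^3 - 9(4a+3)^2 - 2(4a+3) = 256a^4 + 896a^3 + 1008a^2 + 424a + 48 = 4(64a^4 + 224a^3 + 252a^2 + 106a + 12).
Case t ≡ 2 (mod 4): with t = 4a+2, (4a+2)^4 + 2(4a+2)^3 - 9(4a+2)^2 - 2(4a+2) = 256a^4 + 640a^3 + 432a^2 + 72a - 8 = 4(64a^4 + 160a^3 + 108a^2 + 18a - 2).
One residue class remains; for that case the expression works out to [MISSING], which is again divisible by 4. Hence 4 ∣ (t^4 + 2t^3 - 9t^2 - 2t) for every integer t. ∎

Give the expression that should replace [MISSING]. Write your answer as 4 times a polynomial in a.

4(64a^4 + 96a^3 + 12a^2 - 10a - 2)

Only t ≡ 1 (mod 4) is unaccounted for. Put t = 4a+1:
(4a+1)^4 + 2(4a+1)^3 - 9(4a+1)^2 - 2(4a+1) expands to 256a^4 + 384a^3 + 48a^2 - 40a - 8,
and factoring out 4 leaves 4(64a^4 + 96a^3 + 12a^2 - 10a - 2).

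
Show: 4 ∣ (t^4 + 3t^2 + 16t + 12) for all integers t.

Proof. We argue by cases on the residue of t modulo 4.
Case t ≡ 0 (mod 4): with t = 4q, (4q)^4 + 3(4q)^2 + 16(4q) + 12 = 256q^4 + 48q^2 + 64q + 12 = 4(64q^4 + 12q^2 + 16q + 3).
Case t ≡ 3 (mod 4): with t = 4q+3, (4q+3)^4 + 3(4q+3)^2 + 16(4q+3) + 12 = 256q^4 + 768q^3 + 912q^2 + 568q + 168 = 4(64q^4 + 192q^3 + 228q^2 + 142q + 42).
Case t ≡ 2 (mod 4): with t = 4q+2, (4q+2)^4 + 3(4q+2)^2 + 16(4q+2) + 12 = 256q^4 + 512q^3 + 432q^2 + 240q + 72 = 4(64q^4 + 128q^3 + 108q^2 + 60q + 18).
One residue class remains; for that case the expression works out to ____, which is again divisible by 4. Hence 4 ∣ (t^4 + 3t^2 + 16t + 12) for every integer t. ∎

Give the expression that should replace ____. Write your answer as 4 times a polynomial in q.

The residues treated are {0, 3, 2}, so the missing case is t ≡ 1 (mod 4); write t = 4q+1.
Then (4q+1)^4 + 3(4q+1)^2 + 16(4q+1) + 12 = 256q^4 + 256q^3 + 144q^2 + 104q + 32 = 4(64q^4 + 64q^3 + 36q^2 + 26q + 8).

4(64q^4 + 64q^3 + 36q^2 + 26q + 8)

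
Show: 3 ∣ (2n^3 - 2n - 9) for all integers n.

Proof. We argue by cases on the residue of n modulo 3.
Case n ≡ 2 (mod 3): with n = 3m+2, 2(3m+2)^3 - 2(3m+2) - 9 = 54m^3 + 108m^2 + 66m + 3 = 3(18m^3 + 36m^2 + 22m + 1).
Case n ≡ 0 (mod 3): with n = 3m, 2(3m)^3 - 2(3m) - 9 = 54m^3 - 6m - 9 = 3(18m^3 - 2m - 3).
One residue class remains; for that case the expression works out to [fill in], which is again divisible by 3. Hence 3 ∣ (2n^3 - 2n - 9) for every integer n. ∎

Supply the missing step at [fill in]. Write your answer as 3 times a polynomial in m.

Only n ≡ 1 (mod 3) is unaccounted for. Put n = 3m+1:
2(3m+1)^3 - 2(3m+1) - 9 expands to 54m^3 + 54m^2 + 12m - 9,
and factoring out 3 leaves 3(18m^3 + 18m^2 + 4m - 3).

3(18m^3 + 18m^2 + 4m - 3)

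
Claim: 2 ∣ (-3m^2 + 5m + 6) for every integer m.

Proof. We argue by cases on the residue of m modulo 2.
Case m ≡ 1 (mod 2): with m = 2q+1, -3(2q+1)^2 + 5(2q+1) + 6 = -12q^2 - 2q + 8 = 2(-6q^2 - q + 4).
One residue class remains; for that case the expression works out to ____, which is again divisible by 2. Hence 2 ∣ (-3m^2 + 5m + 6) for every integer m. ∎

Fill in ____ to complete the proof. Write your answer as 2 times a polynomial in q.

2(-6q^2 + 5q + 3)

The residues treated are {1}, so the missing case is m ≡ 0 (mod 2); write m = 2q.
Then -3(2q)^2 + 5(2q) + 6 = -12q^2 + 10q + 6 = 2(-6q^2 + 5q + 3).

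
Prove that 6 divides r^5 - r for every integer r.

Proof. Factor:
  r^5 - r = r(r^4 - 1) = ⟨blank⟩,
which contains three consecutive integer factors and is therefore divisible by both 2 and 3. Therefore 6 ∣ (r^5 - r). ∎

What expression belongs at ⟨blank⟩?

(r - 1)r(r + 1)(r^2 + 1)

r^4 - 1 = (r^2 - 1)(r^2 + 1), and r^2 - 1 = (r-1)(r+1).
So r(r^4 - 1) = (r - 1)r(r + 1)(r^2 + 1).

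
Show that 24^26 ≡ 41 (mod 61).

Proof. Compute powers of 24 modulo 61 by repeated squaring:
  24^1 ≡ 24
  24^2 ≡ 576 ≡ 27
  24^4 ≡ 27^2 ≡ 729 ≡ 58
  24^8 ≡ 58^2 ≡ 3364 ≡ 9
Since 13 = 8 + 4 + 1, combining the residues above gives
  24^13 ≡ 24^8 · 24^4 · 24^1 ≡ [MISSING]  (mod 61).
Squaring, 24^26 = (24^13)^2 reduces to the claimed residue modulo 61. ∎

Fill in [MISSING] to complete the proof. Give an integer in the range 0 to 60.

24^8 · 24^4 · 24^1 ≡ 9 · 58 · 24 = 12528.
12528 mod 61 = 23, so 24^13 ≡ 23 (mod 61).

23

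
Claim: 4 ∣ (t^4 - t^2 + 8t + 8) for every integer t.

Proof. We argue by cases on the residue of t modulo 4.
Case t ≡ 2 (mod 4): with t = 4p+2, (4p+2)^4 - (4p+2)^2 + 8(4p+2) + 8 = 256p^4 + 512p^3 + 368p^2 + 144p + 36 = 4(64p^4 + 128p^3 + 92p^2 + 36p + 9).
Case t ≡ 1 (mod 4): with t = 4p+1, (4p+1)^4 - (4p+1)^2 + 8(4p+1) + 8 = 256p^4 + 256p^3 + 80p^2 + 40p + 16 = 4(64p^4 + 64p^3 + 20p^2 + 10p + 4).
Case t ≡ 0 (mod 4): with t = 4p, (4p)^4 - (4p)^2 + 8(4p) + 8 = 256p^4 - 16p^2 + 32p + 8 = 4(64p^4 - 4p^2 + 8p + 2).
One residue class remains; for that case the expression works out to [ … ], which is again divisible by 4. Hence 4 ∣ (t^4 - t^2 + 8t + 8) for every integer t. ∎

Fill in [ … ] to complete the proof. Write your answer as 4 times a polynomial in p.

4(64p^4 + 192p^3 + 212p^2 + 110p + 26)

The residues treated are {2, 1, 0}, so the missing case is t ≡ 3 (mod 4); write t = 4p+3.
Then (4p+3)^4 - (4p+3)^2 + 8(4p+3) + 8 = 256p^4 + 768p^3 + 848p^2 + 440p + 104 = 4(64p^4 + 192p^3 + 212p^2 + 110p + 26).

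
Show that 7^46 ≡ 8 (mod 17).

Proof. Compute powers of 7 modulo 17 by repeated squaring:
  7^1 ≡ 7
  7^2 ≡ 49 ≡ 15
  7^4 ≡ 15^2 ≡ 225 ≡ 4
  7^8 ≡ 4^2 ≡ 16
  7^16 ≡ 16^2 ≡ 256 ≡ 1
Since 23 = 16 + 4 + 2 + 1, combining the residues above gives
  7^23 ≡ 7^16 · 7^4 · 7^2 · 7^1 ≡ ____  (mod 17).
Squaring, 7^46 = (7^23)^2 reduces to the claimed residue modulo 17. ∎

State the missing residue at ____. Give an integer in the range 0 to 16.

7^16 · 7^4 · 7^2 · 7^1 ≡ 1 · 4 · 15 · 7 = 420.
420 mod 17 = 12, so 7^23 ≡ 12 (mod 17).

12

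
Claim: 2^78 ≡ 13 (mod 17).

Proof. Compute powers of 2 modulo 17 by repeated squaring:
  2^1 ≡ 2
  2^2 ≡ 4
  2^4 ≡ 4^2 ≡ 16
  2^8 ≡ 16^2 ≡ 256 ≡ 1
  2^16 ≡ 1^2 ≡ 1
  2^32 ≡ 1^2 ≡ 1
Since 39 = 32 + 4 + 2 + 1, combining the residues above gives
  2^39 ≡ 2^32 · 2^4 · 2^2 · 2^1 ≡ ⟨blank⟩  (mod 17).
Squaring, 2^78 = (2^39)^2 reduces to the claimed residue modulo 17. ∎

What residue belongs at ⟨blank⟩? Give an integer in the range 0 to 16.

9

Multiply the listed residues: 1 · 16 · 4 · 2 = 16 → 64 → 128.
Reducing modulo 17: 128 = 7·17 + 9, so 2^39 ≡ 9.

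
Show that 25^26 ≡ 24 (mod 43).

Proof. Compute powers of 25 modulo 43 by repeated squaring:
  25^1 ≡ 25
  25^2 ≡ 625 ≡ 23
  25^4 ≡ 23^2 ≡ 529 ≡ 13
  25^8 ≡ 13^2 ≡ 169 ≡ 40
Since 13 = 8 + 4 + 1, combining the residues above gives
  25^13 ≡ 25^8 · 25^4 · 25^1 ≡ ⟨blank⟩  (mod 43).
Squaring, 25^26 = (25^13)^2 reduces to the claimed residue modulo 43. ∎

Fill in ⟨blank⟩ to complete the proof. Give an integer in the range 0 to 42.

25^8 · 25^4 · 25^1 ≡ 40 · 13 · 25 = 13000.
13000 mod 43 = 14, so 25^13 ≡ 14 (mod 43).

14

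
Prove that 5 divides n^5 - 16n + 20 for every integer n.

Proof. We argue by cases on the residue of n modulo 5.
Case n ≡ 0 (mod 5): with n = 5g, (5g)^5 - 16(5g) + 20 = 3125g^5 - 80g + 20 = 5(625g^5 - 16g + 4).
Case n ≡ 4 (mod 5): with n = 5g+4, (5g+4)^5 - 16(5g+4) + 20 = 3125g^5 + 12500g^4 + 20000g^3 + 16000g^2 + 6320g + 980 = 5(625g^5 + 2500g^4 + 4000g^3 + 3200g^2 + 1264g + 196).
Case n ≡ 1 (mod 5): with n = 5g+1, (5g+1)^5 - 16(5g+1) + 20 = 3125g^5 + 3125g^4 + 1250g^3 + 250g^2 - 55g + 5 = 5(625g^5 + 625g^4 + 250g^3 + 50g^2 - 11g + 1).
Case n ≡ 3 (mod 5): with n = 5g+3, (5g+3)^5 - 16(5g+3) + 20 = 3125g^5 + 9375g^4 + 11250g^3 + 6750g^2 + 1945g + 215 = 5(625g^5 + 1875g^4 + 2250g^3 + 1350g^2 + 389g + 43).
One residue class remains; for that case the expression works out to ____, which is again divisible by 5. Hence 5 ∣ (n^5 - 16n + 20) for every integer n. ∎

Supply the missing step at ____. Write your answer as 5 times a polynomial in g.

Only n ≡ 2 (mod 5) is unaccounted for. Put n = 5g+2:
(5g+2)^5 - 16(5g+2) + 20 expands to 3125g^5 + 6250g^4 + 5000g^3 + 2000g^2 + 320g + 20,
and factoring out 5 leaves 5(625g^5 + 1250g^4 + 1000g^3 + 400g^2 + 64g + 4).

5(625g^5 + 1250g^4 + 1000g^3 + 400g^2 + 64g + 4)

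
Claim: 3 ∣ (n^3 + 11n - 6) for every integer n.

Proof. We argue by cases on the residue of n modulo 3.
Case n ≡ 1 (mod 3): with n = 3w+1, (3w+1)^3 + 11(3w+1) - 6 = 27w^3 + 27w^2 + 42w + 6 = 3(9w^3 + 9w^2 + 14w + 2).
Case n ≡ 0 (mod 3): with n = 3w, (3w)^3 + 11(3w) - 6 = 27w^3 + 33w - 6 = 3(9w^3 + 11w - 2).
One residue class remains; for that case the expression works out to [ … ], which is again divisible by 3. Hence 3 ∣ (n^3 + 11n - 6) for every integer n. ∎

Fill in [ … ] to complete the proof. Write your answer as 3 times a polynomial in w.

3(9w^3 + 18w^2 + 23w + 8)

The residues treated are {1, 0}, so the missing case is n ≡ 2 (mod 3); write n = 3w+2.
Then (3w+2)^3 + 11(3w+2) - 6 = 27w^3 + 54w^2 + 69w + 24 = 3(9w^3 + 18w^2 + 23w + 8).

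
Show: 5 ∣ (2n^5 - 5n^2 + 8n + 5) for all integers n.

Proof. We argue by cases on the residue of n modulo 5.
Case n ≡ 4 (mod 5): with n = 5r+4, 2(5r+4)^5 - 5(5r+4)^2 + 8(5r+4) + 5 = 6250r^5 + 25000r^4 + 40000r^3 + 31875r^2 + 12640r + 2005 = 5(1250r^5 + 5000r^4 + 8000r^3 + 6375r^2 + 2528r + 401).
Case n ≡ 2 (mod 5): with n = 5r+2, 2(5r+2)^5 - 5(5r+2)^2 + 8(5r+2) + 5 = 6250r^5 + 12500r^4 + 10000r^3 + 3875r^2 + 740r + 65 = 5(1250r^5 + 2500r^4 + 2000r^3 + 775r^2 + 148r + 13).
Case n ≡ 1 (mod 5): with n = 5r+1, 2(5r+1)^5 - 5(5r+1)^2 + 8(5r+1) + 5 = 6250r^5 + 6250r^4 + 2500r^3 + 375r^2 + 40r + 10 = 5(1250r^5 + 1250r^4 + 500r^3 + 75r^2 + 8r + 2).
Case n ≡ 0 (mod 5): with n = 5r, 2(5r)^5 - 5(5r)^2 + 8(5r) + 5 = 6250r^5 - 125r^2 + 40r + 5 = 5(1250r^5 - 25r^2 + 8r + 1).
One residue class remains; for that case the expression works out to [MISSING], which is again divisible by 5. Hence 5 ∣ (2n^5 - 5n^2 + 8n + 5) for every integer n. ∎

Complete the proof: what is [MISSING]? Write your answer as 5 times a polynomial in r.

5(1250r^5 + 3750r^4 + 4500r^3 + 2675r^2 + 788r + 94)

Only n ≡ 3 (mod 5) is unaccounted for. Put n = 5r+3:
2(5r+3)^5 - 5(5r+3)^2 + 8(5r+3) + 5 expands to 6250r^5 + 18750r^4 + 22500r^3 + 13375r^2 + 3940r + 470,
and factoring out 5 leaves 5(1250r^5 + 3750r^4 + 4500r^3 + 2675r^2 + 788r + 94).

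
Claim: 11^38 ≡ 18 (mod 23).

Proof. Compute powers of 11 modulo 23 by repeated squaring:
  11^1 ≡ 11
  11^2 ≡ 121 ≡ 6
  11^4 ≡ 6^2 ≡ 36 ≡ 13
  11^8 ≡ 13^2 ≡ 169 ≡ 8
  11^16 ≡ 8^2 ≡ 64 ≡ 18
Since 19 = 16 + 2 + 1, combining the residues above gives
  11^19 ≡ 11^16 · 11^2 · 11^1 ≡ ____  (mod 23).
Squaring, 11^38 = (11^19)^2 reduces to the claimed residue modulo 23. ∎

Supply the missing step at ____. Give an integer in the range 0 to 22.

11^16 · 11^2 · 11^1 ≡ 18 · 6 · 11 = 1188.
1188 mod 23 = 15, so 11^19 ≡ 15 (mod 23).

15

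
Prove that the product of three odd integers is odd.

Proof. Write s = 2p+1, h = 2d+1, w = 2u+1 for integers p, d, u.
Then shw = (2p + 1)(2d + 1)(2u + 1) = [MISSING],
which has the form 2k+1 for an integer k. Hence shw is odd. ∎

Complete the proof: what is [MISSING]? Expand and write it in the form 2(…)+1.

(2p + 1)(2d + 1)(2u + 1) = 8dpu + 4dp + 4du + 2d + 4pu + 2p + 2u + 1
= 2(4dpu + 2dp + 2du + d + 2pu + p + u) + 1.
Since 4dpu + 2dp + 2du + d + 2pu + p + u is an integer, the product is of the form 2k+1 for an integer k.

2(4dpu + 2dp + 2du + d + 2pu + p + u) + 1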